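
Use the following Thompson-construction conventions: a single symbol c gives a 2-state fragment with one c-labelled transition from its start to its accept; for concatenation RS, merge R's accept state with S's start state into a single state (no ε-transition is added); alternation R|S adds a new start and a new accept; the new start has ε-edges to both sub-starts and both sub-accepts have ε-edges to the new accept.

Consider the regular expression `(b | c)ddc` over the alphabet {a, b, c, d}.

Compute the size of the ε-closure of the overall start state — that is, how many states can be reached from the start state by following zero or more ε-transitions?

3

Compute the ε-closure size of each fragment's start state recursively; a symbol fragment's start has no outgoing ε-edge, so its closure is just itself (size 1).
  b | c : new start ε-reaches every alternative's start; none of them accept ε, so the new accept is not reached: C = 1 + 1 + 1 = 3
  (b | c)ddc : same as the first factor's closure: C = 3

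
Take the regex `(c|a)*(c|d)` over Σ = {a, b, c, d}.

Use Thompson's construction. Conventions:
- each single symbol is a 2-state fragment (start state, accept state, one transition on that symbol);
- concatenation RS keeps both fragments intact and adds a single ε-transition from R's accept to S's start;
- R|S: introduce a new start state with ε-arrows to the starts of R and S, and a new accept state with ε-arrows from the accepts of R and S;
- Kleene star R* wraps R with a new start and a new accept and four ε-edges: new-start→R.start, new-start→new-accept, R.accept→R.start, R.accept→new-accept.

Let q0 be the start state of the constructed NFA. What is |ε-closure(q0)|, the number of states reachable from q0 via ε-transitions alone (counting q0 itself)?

Work bottom-up. For each fragment F, track |ε-closure(F.start)| and whether F's accept lies in that closure (i.e. whether F accepts ε). A single-symbol fragment has closure size 1 and does not accept ε.
  c|a — |closure| = 1 + 1 + 1 = 3 (the new accept is not ε-reachable since no branch accepts ε)
  (c|a)* — |closure| = 1 (new start) + 3 (body) + 1 (new accept) = 5
  c|d — new start ε-reaches every alternative's start; none of them accept ε, so the new accept is not reached: |closure| = 1 + 1 + 1 = 3
  (c|a)*(c|d) — the left operand accepts ε, so the closure extends into the next operand (via the concat ε-link); |closure| = 5 + 3 = 8

8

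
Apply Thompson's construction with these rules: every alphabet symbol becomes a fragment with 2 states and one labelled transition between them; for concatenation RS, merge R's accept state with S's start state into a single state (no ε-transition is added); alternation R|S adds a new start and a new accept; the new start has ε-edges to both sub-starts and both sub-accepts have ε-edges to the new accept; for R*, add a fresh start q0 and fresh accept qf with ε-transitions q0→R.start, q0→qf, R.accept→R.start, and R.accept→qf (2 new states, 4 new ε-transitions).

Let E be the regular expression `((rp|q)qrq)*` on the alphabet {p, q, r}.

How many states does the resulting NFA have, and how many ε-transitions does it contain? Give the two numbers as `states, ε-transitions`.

12, 8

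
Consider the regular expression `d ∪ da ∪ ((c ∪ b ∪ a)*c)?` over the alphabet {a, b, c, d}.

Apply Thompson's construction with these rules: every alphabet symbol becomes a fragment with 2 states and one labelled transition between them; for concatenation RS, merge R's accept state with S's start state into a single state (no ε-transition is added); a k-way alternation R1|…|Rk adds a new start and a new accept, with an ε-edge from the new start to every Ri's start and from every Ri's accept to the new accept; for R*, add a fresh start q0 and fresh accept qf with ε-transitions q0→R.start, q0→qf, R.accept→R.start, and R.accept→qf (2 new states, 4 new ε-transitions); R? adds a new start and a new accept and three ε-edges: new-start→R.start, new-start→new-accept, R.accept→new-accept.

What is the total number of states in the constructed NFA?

20

Recursing over subexpressions:
Each of the 7 symbol leaves contributes a 2-state fragment.
  da — 3 states
  c ∪ b ∪ a — 8 states
  (c ∪ b ∪ a)* — 10 states
  (c ∪ b ∪ a)*c — 11 states
  ((c ∪ b ∪ a)*c)? — 13 states
  d ∪ da ∪ ((c ∪ b ∪ a)*c)? — 20 states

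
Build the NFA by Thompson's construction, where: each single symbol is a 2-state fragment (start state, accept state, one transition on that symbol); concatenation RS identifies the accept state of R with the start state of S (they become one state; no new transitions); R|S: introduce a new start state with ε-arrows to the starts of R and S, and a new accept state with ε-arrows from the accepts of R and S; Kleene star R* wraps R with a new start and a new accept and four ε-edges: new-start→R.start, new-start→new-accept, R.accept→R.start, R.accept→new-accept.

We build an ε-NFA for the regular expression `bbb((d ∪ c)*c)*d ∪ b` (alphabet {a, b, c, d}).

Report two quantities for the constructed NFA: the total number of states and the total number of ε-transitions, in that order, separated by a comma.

19, 16

Recursing over subexpressions:
Each of the 8 symbol leaves contributes 2 states and 0 ε-transitions.
  d ∪ c : 6 states, 4 ε-transitions
  (d ∪ c)* : 8 states, 8 ε-transitions
  (d ∪ c)*c : 9 states, 8 ε-transitions
  ((d ∪ c)*c)* : 11 states, 12 ε-transitions
  bbb((d ∪ c)*c)*d : 15 states, 12 ε-transitions
  bbb((d ∪ c)*c)*d ∪ b : 19 states, 16 ε-transitions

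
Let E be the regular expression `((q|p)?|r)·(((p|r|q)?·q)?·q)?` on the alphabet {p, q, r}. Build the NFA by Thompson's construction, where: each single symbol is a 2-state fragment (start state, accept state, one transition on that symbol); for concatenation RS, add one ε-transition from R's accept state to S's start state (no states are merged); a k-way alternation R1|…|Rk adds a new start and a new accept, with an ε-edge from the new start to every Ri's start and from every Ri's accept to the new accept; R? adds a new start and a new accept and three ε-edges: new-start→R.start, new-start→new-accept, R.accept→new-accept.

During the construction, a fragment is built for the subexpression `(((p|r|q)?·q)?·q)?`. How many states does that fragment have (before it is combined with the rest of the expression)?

18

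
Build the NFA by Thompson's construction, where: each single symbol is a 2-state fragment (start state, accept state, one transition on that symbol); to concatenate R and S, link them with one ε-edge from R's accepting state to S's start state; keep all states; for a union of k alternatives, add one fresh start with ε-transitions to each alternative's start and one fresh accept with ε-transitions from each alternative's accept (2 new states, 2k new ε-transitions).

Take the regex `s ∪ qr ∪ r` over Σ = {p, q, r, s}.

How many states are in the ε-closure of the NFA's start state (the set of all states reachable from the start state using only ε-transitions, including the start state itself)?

Compute the ε-closure size of each fragment's start state recursively; a symbol fragment's start has no outgoing ε-edge, so its closure is just itself (size 1).
  qr : same as the first factor's closure: C = 1
  s ∪ qr ∪ r : new start ε-reaches every alternative's start; none of them accept ε, so the new accept is not reached: C = 1 + 1 + 1 + 1 = 4

4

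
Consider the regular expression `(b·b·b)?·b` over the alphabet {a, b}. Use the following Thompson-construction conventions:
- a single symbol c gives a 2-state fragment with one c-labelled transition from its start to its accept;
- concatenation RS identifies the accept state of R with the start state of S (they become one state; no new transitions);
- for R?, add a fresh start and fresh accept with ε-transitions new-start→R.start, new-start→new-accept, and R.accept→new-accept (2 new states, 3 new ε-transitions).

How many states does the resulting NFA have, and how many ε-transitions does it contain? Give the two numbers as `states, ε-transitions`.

Per subexpression:
Each of the 4 symbol leaves contributes 2 states and 0 ε-transitions.
  b·b·b = 4 states, 0 ε-transitions
  (b·b·b)? = 6 states, 3 ε-transitions
  (b·b·b)?·b = 7 states, 3 ε-transitions

7, 3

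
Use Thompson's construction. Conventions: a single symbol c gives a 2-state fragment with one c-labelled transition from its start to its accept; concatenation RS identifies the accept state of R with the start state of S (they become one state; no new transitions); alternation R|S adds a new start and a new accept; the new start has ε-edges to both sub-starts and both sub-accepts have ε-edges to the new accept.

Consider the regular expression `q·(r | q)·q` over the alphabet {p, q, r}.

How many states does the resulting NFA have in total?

Per subexpression:
Each of the 4 symbol leaves contributes a 2-state fragment.
  r | q → 6 states
  q·(r | q)·q → 8 states

8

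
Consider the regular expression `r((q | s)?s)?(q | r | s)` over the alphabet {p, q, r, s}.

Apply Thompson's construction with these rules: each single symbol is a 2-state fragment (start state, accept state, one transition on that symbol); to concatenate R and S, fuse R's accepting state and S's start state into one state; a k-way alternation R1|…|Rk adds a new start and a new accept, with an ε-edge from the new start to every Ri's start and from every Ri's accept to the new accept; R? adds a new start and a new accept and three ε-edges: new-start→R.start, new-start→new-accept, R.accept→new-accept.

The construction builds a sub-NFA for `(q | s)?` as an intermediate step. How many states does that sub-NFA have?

8

Fragment for `(q | s)?`:
Each of the 2 symbol leaves contributes a 2-state fragment.
  q | s → 6 states
  (q | s)? → 8 states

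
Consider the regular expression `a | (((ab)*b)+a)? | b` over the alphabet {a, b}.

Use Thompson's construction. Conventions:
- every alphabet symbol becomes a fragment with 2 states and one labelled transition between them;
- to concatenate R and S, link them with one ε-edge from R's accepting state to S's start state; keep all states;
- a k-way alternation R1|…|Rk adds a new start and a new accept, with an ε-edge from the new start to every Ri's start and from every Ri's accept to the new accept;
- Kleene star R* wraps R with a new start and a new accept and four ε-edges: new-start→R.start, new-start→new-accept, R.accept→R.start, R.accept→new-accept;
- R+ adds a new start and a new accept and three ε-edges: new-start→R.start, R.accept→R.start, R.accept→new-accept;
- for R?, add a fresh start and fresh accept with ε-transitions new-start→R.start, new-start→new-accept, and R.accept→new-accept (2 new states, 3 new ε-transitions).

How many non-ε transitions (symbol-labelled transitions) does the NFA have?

By structural recursion:
Each of the 6 symbol leaves contributes exactly 1 symbol transition.
  ab : 2 symbol transitions
  (ab)* : 2 symbol transitions
  (ab)*b : 3 symbol transitions
  ((ab)*b)+ : 3 symbol transitions
  ((ab)*b)+a : 4 symbol transitions
  (((ab)*b)+a)? : 4 symbol transitions
  a | (((ab)*b)+a)? | b : 6 symbol transitions

6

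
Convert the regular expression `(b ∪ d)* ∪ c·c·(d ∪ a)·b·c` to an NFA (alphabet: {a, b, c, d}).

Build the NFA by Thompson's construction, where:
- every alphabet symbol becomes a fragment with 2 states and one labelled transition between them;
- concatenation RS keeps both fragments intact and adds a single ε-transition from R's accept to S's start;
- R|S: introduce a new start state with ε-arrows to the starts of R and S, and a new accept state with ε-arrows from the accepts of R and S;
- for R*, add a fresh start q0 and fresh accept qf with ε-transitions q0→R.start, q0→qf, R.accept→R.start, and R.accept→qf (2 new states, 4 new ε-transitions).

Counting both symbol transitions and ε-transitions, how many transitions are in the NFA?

28

Bottom-up over the parse tree:
Each of the 8 symbol leaves contributes 1 transition (1 symbol, 0 ε).
  b ∪ d — 6 transitions (2 symbol, 4 ε)
  (b ∪ d)* — 10 transitions (2 symbol, 8 ε)
  d ∪ a — 6 transitions (2 symbol, 4 ε)
  c·c·(d ∪ a)·b·c — 14 transitions (6 symbol, 8 ε)
  (b ∪ d)* ∪ c·c·(d ∪ a)·b·c — 28 transitions (8 symbol, 20 ε)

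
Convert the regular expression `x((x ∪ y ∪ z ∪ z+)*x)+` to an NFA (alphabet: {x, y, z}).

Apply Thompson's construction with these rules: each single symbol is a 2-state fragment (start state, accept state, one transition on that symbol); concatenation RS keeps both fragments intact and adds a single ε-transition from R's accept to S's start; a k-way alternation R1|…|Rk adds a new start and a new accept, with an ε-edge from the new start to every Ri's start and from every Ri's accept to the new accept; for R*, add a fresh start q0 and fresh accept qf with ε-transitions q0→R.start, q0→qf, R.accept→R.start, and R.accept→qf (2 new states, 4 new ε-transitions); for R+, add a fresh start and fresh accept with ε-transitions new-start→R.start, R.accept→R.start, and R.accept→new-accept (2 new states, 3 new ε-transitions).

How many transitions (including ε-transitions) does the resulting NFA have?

Recursing over subexpressions:
Each of the 6 symbol leaves contributes 1 transition (1 symbol, 0 ε).
  z+ : 4 transitions (1 symbol, 3 ε)
  x ∪ y ∪ z ∪ z+ : 15 transitions (4 symbol, 11 ε)
  (x ∪ y ∪ z ∪ z+)* : 19 transitions (4 symbol, 15 ε)
  (x ∪ y ∪ z ∪ z+)*x : 21 transitions (5 symbol, 16 ε)
  ((x ∪ y ∪ z ∪ z+)*x)+ : 24 transitions (5 symbol, 19 ε)
  x((x ∪ y ∪ z ∪ z+)*x)+ : 26 transitions (6 symbol, 20 ε)

26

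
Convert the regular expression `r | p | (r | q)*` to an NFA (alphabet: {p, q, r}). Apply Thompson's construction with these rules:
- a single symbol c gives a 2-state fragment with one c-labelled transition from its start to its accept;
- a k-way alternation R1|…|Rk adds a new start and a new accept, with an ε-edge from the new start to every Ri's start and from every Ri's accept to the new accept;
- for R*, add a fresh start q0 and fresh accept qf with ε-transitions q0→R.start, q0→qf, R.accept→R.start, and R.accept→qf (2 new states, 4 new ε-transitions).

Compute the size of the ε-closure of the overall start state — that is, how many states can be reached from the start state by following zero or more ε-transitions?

9

Compute the ε-closure size of each fragment's start state recursively; a symbol fragment's start has no outgoing ε-edge, so its closure is just itself (size 1).
  r | q : new start ε-reaches every alternative's start; none of them accept ε, so the new accept is not reached: |ε-closure| = 1 + 1 + 1 = 3
  (r | q)* : new start has ε-edges to the inner start and to the new accept, so |ε-closure| = 2 + 3 = 5
  r | p | (r | q)* : new start ε-reaches every alternative's start; at least one alternative accepts ε, so the union's new accept is reached too: |ε-closure| = 1 + 1 + 1 + 5 + 1 = 9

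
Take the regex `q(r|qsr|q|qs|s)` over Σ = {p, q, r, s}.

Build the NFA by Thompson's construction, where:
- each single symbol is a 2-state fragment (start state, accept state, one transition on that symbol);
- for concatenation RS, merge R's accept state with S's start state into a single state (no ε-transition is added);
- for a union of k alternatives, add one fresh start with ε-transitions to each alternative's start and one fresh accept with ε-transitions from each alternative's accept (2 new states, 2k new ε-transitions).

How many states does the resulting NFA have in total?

Building bottom-up:
Each of the 9 symbol leaves contributes a 2-state fragment.
  qsr = 4 states
  qs = 3 states
  r|qsr|q|qs|s = 15 states
  q(r|qsr|q|qs|s) = 16 states

16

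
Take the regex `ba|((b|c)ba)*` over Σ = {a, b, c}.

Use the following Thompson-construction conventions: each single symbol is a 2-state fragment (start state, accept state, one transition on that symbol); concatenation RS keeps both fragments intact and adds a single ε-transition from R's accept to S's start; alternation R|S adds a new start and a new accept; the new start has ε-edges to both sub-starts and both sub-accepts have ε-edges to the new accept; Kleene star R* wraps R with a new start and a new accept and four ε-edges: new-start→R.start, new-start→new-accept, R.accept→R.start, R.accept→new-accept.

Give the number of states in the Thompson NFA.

18

Recursing over subexpressions:
Each of the 6 symbol leaves contributes a 2-state fragment.
  ba → 4 states
  b|c → 6 states
  (b|c)ba → 10 states
  ((b|c)ba)* → 12 states
  ba|((b|c)ba)* → 18 states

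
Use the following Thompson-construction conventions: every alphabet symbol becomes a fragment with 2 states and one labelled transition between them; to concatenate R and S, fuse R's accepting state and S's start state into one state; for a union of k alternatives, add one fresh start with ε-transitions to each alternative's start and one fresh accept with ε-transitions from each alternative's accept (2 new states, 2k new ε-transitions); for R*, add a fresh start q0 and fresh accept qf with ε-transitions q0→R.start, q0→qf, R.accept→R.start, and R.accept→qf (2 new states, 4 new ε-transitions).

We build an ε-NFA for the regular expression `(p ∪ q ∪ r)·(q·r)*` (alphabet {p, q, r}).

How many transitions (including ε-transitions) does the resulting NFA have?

15

Bottom-up over the parse tree:
Each of the 5 symbol leaves contributes 1 transition (1 symbol, 0 ε).
  p ∪ q ∪ r = 9 transitions (3 symbol, 6 ε)
  q·r = 2 transitions (2 symbol, 0 ε)
  (q·r)* = 6 transitions (2 symbol, 4 ε)
  (p ∪ q ∪ r)·(q·r)* = 15 transitions (5 symbol, 10 ε)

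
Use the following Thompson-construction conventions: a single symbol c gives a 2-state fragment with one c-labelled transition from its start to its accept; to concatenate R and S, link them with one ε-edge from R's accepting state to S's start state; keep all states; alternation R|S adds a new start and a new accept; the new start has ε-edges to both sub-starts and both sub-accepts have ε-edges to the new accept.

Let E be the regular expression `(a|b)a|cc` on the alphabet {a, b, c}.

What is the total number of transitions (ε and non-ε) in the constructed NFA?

15

By structural recursion:
Each of the 5 symbol leaves contributes 1 transition (1 symbol, 0 ε).
  a|b → 6 transitions (2 symbol, 4 ε)
  (a|b)a → 8 transitions (3 symbol, 5 ε)
  cc → 3 transitions (2 symbol, 1 ε)
  (a|b)a|cc → 15 transitions (5 symbol, 10 ε)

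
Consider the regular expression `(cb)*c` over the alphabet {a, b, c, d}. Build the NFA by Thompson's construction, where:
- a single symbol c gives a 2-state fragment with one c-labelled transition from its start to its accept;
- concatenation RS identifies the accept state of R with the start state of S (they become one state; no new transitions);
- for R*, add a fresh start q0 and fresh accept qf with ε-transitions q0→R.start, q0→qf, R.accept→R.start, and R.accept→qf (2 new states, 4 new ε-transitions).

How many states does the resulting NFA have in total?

6

Recursing over subexpressions:
Each of the 3 symbol leaves contributes a 2-state fragment.
  cb — 3 states
  (cb)* — 5 states
  (cb)*c — 6 states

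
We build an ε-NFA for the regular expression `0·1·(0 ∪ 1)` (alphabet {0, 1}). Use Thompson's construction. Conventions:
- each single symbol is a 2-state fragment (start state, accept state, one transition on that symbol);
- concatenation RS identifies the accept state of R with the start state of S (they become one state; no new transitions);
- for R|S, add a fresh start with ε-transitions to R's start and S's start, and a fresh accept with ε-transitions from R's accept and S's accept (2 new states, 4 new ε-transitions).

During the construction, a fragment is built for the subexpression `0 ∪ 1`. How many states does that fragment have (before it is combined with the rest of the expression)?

Fragment for `0 ∪ 1`:
Each of the 2 symbol leaves contributes a 2-state fragment.
  0 ∪ 1 — 6 states

6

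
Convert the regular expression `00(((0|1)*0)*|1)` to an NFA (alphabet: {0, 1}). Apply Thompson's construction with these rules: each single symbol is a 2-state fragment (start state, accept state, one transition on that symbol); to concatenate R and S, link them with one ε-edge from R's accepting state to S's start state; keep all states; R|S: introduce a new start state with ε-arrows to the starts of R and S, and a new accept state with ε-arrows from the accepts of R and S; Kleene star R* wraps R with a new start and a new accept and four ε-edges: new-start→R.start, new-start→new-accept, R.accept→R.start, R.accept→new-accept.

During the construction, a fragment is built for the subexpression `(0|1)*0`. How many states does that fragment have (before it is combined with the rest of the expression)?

Fragment for `(0|1)*0`:
Each of the 3 symbol leaves contributes a 2-state fragment.
  0|1 → 6 states
  (0|1)* → 8 states
  (0|1)*0 → 10 states

10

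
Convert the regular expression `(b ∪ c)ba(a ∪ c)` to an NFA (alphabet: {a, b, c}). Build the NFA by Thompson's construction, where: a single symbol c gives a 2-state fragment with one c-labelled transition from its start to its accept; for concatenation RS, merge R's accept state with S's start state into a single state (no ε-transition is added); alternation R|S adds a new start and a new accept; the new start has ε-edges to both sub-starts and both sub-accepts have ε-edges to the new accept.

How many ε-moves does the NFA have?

8

Building bottom-up:
Each of the 6 symbol leaves contributes 0 ε-transitions.
  b ∪ c = 4 ε-transitions
  a ∪ c = 4 ε-transitions
  (b ∪ c)ba(a ∪ c) = 8 ε-transitions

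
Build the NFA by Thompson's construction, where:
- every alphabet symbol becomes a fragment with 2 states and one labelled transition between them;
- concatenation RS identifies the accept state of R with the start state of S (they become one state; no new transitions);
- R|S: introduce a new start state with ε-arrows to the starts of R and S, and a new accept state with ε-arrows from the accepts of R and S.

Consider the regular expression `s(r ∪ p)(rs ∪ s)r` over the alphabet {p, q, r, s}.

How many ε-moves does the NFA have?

Bottom-up over the parse tree:
Each of the 7 symbol leaves contributes 0 ε-transitions.
  r ∪ p — 4 ε-transitions
  rs — 0 ε-transitions
  rs ∪ s — 4 ε-transitions
  s(r ∪ p)(rs ∪ s)r — 8 ε-transitions

8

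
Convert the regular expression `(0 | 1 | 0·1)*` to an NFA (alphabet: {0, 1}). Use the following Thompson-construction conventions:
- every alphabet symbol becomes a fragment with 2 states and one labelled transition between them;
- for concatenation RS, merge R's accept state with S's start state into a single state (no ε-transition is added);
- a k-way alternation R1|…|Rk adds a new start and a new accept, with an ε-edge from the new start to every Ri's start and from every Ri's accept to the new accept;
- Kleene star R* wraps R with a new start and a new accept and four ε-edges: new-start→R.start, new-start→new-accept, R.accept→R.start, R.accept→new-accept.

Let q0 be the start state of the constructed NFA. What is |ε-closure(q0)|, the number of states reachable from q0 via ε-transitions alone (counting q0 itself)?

6

Let C(F) = |ε-closure(F.start)| within fragment F, and note whether F accepts ε. Symbol fragments have C = 1 and do not accept ε. Then:
  0·1 — |closure| equals the left operand's closure size = 1 (its accept is not ε-reachable, so the closure stops there)
  0 | 1 | 0·1 — new start ε-reaches every alternative's start; none of them accept ε, so the new accept is not reached: |closure| = 1 + 1 + 1 + 1 = 4
  (0 | 1 | 0·1)* — new start has ε-edges to the inner start and to the new accept, so |closure| = 2 + 4 = 6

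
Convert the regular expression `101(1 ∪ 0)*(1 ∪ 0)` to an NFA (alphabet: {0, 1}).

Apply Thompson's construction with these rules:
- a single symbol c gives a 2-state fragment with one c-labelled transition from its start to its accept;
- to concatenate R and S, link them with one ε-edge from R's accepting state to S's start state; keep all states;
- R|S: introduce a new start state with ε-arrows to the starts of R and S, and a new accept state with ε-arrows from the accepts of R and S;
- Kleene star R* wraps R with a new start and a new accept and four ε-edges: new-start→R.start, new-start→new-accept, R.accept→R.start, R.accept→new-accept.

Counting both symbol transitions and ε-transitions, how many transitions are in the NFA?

Bottom-up over the parse tree:
Each of the 7 symbol leaves contributes 1 transition (1 symbol, 0 ε).
  1 ∪ 0 = 6 transitions (2 symbol, 4 ε)
  (1 ∪ 0)* = 10 transitions (2 symbol, 8 ε)
  1 ∪ 0 = 6 transitions (2 symbol, 4 ε)
  101(1 ∪ 0)*(1 ∪ 0) = 23 transitions (7 symbol, 16 ε)

23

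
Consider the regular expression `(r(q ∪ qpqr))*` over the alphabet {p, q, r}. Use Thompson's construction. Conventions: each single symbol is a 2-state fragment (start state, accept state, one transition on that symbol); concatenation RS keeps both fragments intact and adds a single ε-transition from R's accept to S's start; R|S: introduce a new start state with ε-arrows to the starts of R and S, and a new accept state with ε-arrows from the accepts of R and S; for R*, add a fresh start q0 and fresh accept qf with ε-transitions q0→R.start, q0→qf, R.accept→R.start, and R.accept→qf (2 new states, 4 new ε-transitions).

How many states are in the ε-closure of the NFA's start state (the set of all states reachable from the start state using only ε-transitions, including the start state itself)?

Let C(F) = |ε-closure(F.start)| within fragment F, and note whether F accepts ε. Symbol fragments have C = 1 and do not accept ε. Then:
  qpqr → C equals the left operand's closure size = 1 (its accept is not ε-reachable, so the closure stops there)
  q ∪ qpqr → C = 1 + 1 + 1 = 3 (the new accept is not ε-reachable since no branch accepts ε)
  r(q ∪ qpqr) → same as the first factor's closure: C = 1
  (r(q ∪ qpqr))* → new start has ε-edges to the inner start and to the new accept, so C = 2 + 1 = 3

3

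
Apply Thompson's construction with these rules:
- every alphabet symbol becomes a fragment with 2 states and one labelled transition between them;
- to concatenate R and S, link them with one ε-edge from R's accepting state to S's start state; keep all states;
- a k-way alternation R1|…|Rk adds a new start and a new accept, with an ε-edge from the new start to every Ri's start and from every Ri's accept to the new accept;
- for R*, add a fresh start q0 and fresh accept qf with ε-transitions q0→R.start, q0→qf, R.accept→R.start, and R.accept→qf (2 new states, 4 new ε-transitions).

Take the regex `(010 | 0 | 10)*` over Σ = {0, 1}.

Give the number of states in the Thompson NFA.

16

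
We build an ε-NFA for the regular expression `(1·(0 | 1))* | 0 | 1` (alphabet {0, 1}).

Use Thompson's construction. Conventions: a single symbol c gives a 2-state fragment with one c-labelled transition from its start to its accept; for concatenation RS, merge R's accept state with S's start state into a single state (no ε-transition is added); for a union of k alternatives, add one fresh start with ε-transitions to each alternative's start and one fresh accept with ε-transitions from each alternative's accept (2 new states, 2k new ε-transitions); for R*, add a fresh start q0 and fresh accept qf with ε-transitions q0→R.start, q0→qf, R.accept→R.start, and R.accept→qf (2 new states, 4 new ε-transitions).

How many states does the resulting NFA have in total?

15

Bottom-up over the parse tree:
Each of the 5 symbol leaves contributes a 2-state fragment.
  0 | 1 = 6 states
  1·(0 | 1) = 7 states
  (1·(0 | 1))* = 9 states
  (1·(0 | 1))* | 0 | 1 = 15 states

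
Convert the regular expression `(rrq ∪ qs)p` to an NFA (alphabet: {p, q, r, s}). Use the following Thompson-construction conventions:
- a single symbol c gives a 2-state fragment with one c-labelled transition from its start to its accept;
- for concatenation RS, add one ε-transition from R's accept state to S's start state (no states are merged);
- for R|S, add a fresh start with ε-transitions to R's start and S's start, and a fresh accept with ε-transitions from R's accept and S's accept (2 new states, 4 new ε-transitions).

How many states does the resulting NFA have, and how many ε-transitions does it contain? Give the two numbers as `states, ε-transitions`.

14, 8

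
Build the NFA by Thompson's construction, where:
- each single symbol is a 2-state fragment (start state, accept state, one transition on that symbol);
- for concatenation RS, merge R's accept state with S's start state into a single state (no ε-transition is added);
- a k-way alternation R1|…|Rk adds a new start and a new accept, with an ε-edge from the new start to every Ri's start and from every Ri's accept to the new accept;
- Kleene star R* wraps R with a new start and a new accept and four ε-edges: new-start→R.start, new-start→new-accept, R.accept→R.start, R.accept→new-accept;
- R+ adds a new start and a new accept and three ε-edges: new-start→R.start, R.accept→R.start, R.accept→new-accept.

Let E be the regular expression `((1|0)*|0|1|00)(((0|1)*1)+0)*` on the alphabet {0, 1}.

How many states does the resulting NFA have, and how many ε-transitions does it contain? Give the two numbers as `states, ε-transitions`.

30, 31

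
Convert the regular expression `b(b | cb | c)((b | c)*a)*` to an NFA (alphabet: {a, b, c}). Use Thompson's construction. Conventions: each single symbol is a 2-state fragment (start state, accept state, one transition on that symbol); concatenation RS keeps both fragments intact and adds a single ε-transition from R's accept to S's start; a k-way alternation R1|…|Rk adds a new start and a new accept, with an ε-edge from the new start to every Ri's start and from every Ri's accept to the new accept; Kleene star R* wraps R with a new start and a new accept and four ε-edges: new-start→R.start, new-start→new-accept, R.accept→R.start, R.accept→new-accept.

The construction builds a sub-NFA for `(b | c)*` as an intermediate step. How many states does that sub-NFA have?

8

Fragment for `(b | c)*`:
Each of the 2 symbol leaves contributes a 2-state fragment.
  b | c = 6 states
  (b | c)* = 8 states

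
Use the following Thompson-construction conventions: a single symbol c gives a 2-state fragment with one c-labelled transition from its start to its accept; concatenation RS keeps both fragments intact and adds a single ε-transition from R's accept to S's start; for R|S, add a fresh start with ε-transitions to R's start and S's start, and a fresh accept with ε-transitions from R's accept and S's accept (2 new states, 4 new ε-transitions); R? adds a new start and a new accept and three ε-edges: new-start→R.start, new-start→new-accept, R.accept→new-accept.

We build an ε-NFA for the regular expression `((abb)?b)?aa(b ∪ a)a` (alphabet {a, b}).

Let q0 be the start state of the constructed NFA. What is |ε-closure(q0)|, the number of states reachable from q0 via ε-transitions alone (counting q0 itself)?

Let C(F) = |ε-closure(F.start)| within fragment F, and note whether F accepts ε. Symbol fragments have C = 1 and do not accept ε. Then:
  abb → |closure| equals the left operand's closure size = 1 (its accept is not ε-reachable, so the closure stops there)
  (abb)? → new start has ε-edges to the inner start and to the new accept, so |closure| = 2 + 1 = 3
  (abb)?b → the left operand accepts ε, so the closure extends into the next operand (via the concat ε-link); |closure| = 3 + 1 = 4
  ((abb)?b)? → new start has ε-edges to the inner start and to the new accept, so |closure| = 2 + 4 = 6
  b ∪ a → |closure| = 1 + 1 + 1 = 3 (the new accept is not ε-reachable since no branch accepts ε)
  ((abb)?b)?aa(b ∪ a)a → the left operand accepts ε, so the closure extends into the next operand (via the concat ε-link); |closure| = 6 + 1 = 7

7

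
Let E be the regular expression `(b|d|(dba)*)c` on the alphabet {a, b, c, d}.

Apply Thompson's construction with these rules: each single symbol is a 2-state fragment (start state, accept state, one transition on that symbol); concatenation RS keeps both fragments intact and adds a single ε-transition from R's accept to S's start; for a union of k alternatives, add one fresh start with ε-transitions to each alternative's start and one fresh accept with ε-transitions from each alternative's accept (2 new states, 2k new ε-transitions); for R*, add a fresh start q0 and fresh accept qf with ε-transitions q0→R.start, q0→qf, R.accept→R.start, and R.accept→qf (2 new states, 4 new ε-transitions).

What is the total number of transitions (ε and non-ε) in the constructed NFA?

19

Bottom-up over the parse tree:
Each of the 6 symbol leaves contributes 1 transition (1 symbol, 0 ε).
  dba — 5 transitions (3 symbol, 2 ε)
  (dba)* — 9 transitions (3 symbol, 6 ε)
  b|d|(dba)* — 17 transitions (5 symbol, 12 ε)
  (b|d|(dba)*)c — 19 transitions (6 symbol, 13 ε)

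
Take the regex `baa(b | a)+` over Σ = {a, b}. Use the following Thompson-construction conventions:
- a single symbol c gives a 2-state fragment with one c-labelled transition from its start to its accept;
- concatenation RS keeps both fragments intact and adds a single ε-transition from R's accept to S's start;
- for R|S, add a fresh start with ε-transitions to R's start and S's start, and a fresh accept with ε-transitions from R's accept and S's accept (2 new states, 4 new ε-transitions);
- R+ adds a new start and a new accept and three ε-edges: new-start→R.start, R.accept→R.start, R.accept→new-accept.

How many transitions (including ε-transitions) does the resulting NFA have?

15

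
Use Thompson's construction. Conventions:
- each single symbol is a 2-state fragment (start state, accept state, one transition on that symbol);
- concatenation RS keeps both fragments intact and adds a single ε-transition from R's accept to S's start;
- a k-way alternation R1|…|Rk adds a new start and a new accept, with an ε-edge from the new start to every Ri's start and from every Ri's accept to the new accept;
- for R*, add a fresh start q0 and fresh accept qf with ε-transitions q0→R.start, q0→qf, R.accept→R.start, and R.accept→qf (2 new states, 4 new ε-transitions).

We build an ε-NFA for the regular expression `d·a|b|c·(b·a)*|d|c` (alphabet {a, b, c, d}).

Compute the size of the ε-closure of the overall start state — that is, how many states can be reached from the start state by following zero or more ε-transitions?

6

Compute the ε-closure size of each fragment's start state recursively; a symbol fragment's start has no outgoing ε-edge, so its closure is just itself (size 1).
  d·a → |ε-closure| equals the left operand's closure size = 1 (its accept is not ε-reachable, so the closure stops there)
  b·a → same as the first factor's closure: |ε-closure| = 1
  (b·a)* → |ε-closure| = 1 (new start) + 1 (body) + 1 (new accept) = 3
  c·(b·a)* → |ε-closure| equals the left operand's closure size = 1 (its accept is not ε-reachable, so the closure stops there)
  d·a|b|c·(b·a)*|d|c → |ε-closure| = 1 + 1 + 1 + 1 + 1 + 1 = 6 (the new accept is not ε-reachable since no branch accepts ε)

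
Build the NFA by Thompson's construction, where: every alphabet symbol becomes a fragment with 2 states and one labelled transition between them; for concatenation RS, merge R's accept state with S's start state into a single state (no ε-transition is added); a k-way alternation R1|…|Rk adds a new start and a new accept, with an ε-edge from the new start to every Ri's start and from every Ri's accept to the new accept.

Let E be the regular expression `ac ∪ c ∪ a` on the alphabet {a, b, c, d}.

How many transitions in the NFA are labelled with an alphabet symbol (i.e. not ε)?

4

By structural recursion:
Each of the 4 symbol leaves contributes exactly 1 symbol transition.
  ac = 2 symbol transitions
  ac ∪ c ∪ a = 4 symbol transitions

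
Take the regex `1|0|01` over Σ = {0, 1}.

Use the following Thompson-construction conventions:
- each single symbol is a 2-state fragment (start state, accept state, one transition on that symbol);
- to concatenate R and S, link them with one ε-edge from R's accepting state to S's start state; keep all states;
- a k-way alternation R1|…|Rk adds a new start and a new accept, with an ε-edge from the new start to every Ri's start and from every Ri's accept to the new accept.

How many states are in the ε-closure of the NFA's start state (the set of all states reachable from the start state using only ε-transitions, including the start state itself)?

Compute the ε-closure size of each fragment's start state recursively; a symbol fragment's start has no outgoing ε-edge, so its closure is just itself (size 1).
  01 — |closure| equals the left operand's closure size = 1 (its accept is not ε-reachable, so the closure stops there)
  1|0|01 — |closure| = 1 + 1 + 1 + 1 = 4 (the new accept is not ε-reachable since no branch accepts ε)

4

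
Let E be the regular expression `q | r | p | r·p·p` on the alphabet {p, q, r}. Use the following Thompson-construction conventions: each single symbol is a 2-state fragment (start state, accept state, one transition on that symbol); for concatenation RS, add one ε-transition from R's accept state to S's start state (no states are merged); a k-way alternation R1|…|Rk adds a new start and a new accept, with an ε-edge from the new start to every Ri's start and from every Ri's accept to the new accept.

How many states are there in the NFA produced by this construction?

Building bottom-up:
Each of the 6 symbol leaves contributes a 2-state fragment.
  r·p·p : 6 states
  q | r | p | r·p·p : 14 states

14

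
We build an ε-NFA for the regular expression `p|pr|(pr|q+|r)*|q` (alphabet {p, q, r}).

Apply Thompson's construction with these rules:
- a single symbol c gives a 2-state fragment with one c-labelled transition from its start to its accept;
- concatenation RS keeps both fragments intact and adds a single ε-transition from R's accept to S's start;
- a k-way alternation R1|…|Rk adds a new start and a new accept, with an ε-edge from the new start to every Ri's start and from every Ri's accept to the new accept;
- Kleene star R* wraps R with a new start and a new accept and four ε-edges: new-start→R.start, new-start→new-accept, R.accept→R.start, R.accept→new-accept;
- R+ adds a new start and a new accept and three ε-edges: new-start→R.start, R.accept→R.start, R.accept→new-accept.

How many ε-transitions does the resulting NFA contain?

By structural recursion:
Each of the 8 symbol leaves contributes 0 ε-transitions.
  pr — 1 ε-transition
  pr — 1 ε-transition
  q+ — 3 ε-transitions
  pr|q+|r — 10 ε-transitions
  (pr|q+|r)* — 14 ε-transitions
  p|pr|(pr|q+|r)*|q — 23 ε-transitions

23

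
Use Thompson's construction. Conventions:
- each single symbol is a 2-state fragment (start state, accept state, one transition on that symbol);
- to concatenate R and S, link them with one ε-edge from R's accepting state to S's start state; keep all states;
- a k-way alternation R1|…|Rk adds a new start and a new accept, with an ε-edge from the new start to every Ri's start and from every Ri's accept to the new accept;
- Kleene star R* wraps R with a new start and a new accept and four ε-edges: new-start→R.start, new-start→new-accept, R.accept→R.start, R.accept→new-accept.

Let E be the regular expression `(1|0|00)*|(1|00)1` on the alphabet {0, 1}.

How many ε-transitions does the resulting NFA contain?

Recursing over subexpressions:
Each of the 8 symbol leaves contributes 0 ε-transitions.
  00 → 1 ε-transition
  1|0|00 → 7 ε-transitions
  (1|0|00)* → 11 ε-transitions
  00 → 1 ε-transition
  1|00 → 5 ε-transitions
  (1|00)1 → 6 ε-transitions
  (1|0|00)*|(1|00)1 → 21 ε-transitions

21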